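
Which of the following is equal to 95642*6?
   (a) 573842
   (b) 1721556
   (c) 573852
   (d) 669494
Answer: c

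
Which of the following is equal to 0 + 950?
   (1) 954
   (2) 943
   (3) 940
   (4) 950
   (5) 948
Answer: 4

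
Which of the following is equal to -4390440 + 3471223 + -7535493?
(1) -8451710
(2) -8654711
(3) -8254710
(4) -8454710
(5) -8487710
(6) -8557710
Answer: 4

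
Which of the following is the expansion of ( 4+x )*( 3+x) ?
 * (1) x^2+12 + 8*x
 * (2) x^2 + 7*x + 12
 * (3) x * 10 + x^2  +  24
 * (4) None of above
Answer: 2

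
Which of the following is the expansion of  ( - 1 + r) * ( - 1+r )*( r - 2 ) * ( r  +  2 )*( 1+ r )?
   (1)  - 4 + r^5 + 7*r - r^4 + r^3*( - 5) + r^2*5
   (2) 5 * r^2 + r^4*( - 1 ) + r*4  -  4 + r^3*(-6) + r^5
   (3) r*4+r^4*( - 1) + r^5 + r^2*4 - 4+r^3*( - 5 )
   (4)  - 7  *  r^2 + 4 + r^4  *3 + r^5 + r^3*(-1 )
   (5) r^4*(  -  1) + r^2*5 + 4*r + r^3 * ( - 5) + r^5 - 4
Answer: 5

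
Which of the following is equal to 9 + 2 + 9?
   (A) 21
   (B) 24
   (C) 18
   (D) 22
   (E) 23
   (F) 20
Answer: F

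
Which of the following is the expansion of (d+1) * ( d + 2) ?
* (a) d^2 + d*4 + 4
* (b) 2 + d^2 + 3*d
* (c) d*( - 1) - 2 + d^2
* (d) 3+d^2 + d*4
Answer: b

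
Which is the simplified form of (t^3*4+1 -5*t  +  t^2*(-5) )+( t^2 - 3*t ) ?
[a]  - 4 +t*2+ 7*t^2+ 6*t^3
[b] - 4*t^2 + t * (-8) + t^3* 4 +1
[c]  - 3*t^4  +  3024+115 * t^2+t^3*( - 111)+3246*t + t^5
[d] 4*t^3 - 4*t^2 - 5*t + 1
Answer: b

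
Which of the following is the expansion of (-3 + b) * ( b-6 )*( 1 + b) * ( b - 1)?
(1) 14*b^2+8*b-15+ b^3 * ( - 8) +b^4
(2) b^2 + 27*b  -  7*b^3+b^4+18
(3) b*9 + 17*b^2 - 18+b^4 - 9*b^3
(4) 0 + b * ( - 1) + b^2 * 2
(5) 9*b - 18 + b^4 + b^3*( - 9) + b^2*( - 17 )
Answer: 3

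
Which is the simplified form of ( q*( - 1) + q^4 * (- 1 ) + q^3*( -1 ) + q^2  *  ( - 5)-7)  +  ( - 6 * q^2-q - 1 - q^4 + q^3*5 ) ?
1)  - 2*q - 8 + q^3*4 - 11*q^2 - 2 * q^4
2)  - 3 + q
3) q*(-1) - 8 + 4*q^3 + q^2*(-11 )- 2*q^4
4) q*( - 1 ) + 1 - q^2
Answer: 1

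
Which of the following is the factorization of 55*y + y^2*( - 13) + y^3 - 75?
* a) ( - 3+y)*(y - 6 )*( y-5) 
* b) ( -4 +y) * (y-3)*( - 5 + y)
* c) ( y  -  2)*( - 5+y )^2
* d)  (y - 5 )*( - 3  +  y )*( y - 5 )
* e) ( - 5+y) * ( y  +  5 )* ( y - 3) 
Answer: d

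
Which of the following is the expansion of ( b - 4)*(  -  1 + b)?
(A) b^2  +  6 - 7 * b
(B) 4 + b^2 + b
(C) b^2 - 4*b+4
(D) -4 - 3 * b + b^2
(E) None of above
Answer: E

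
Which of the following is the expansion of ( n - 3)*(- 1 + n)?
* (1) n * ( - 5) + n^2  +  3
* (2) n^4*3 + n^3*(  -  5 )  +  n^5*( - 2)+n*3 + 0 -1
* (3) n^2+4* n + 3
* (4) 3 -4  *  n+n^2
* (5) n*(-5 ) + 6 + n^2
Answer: 4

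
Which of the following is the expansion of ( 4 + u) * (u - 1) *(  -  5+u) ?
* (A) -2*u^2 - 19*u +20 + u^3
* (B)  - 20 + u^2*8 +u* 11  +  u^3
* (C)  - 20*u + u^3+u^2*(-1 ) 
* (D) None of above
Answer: A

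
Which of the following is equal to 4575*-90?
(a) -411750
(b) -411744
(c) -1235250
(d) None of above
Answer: a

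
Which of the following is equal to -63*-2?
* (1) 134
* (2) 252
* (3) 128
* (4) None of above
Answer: 4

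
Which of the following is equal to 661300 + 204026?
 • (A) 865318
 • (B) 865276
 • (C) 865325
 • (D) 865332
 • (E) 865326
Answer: E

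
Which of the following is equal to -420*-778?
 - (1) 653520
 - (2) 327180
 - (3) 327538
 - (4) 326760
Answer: 4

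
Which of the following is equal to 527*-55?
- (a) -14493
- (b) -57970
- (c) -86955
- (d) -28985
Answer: d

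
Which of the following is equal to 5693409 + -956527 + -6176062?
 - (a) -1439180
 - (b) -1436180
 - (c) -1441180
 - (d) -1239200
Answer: a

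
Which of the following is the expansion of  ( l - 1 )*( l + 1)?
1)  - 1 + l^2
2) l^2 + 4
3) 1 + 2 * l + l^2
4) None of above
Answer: 1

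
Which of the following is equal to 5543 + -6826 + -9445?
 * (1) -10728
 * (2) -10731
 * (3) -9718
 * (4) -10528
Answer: 1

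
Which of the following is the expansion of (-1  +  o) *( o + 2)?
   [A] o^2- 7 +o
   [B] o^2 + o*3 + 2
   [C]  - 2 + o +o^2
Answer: C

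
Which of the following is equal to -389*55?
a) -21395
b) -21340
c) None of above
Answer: a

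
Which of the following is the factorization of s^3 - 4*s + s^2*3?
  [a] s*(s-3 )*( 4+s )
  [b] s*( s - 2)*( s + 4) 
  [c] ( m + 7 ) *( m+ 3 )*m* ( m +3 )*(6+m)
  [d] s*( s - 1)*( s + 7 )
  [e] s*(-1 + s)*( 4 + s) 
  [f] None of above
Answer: e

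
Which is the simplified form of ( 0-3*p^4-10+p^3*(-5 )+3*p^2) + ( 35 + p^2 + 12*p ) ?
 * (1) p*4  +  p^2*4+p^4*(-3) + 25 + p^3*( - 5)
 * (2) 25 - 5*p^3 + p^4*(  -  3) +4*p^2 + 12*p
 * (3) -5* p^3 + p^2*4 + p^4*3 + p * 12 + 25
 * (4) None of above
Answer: 2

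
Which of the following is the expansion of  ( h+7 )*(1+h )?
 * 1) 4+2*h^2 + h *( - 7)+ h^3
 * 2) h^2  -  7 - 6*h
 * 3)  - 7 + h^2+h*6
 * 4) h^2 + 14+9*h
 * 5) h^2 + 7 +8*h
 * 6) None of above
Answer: 5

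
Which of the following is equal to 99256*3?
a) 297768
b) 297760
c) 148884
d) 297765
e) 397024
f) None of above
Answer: a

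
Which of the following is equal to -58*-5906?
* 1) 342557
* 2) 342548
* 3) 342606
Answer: 2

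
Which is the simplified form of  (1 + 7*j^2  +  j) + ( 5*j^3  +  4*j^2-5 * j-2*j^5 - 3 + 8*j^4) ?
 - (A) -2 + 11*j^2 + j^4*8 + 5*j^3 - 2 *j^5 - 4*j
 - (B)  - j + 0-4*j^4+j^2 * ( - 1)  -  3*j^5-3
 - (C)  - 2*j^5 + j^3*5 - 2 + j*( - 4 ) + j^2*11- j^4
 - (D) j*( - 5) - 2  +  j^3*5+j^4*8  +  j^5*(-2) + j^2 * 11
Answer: A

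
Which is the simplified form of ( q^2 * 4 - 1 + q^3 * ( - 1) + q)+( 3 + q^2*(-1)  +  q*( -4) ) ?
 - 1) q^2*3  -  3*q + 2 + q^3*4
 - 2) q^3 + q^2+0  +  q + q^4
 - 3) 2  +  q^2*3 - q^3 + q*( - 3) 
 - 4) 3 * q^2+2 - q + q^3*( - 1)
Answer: 3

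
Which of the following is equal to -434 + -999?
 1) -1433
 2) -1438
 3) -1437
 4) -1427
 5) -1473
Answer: 1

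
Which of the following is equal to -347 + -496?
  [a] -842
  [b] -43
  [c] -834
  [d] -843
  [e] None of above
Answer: d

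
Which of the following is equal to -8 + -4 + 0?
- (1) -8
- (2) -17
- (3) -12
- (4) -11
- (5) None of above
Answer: 3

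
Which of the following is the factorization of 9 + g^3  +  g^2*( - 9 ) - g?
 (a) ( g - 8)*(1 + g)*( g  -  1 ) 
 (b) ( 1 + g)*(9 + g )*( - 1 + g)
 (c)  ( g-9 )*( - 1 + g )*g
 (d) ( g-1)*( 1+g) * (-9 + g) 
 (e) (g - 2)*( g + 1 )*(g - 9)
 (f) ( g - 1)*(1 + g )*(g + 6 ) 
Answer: d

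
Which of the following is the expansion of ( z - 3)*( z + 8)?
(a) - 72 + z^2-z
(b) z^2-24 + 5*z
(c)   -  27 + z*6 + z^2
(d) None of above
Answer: b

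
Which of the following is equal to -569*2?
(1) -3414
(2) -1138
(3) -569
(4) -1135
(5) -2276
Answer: 2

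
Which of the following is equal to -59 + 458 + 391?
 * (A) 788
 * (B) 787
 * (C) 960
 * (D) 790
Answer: D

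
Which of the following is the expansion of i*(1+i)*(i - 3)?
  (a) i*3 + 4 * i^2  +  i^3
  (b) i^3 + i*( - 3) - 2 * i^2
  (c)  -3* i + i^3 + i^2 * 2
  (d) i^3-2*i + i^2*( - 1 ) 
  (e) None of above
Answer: b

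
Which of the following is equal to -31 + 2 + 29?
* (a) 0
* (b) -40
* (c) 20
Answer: a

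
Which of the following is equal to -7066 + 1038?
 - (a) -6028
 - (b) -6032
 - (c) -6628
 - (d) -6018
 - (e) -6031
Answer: a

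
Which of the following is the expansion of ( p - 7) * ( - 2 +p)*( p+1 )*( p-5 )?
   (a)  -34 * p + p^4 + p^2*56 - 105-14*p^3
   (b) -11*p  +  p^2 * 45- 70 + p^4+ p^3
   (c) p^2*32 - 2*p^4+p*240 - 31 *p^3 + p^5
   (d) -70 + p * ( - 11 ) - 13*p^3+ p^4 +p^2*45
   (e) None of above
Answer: d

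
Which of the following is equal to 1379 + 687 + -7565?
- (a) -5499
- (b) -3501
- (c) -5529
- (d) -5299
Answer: a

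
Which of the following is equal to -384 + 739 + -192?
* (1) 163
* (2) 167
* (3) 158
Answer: 1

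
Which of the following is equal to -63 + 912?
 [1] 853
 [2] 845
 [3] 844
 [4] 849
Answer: 4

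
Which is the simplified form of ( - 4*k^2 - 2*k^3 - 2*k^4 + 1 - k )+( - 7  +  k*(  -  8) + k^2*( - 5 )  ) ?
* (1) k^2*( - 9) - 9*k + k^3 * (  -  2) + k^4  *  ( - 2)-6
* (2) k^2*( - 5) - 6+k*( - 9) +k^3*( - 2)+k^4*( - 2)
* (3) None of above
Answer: 1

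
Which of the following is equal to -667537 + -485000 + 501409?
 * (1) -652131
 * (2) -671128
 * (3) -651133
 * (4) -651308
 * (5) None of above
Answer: 5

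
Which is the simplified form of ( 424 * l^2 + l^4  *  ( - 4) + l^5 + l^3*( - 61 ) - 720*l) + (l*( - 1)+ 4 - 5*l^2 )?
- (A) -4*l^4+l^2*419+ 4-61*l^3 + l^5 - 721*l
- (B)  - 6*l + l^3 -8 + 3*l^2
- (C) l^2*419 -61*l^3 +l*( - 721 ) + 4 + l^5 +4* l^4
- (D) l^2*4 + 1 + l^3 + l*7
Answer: A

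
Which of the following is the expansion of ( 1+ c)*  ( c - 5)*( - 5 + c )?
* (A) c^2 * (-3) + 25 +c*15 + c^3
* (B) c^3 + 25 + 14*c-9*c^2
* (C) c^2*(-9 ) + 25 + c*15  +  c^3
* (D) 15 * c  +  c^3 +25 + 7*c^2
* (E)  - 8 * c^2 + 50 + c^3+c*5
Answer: C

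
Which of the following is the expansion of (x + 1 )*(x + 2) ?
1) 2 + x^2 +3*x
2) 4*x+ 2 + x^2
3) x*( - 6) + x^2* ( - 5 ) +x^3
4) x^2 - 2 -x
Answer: 1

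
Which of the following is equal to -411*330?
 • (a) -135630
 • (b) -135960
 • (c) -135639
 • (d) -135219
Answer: a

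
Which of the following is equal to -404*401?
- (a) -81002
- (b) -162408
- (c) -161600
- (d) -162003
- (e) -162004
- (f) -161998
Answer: e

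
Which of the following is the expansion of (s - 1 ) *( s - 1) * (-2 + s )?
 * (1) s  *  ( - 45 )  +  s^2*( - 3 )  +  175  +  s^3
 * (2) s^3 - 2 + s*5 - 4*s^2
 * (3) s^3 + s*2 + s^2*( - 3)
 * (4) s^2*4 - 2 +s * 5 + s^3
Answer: 2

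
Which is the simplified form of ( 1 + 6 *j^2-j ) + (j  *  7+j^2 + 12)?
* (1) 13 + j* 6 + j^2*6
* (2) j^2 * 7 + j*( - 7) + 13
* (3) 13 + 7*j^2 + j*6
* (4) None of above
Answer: 3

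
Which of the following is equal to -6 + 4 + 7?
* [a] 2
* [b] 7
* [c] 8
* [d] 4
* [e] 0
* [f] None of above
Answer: f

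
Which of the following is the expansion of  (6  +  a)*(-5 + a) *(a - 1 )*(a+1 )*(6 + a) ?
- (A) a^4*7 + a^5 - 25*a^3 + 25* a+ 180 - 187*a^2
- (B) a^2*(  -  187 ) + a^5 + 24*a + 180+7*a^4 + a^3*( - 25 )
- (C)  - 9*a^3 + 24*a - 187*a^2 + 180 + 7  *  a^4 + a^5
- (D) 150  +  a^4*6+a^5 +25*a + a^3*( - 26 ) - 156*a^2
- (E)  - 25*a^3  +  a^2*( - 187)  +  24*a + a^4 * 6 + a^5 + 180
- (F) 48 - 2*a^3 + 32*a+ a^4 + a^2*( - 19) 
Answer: B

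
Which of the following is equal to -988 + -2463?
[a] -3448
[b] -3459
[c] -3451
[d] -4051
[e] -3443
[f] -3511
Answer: c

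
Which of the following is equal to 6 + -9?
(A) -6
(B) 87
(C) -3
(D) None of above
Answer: C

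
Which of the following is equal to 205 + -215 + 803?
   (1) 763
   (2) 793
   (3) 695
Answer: 2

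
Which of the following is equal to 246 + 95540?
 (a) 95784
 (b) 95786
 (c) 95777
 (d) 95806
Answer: b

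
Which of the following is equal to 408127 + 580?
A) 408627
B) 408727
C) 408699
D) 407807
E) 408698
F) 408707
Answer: F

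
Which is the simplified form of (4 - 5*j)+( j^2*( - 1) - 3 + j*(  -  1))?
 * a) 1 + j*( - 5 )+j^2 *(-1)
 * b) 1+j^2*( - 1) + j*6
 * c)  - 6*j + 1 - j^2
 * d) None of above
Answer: c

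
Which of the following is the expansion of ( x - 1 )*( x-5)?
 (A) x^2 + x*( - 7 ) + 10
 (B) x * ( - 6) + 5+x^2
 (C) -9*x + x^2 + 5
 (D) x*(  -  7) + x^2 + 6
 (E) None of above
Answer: B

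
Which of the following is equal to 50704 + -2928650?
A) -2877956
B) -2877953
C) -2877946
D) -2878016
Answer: C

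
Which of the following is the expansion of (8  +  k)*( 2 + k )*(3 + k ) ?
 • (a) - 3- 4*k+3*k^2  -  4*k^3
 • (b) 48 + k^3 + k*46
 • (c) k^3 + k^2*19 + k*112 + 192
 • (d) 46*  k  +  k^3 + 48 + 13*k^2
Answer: d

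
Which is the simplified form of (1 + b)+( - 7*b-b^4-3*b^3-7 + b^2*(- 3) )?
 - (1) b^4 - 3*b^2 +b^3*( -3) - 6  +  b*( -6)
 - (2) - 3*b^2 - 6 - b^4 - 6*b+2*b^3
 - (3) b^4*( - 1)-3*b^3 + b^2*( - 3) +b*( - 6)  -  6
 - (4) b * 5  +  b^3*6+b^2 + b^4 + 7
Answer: 3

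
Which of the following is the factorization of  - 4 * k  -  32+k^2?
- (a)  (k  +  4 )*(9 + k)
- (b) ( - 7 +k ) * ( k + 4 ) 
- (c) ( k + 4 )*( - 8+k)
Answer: c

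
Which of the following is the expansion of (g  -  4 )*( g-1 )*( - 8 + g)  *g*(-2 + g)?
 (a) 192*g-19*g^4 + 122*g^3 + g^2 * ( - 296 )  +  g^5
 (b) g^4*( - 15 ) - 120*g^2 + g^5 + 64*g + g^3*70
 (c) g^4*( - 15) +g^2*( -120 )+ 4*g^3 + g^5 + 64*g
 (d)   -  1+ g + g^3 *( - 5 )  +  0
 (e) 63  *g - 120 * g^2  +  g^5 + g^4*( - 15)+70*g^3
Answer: b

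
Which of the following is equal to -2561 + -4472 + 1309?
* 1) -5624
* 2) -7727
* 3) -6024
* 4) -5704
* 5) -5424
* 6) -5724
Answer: 6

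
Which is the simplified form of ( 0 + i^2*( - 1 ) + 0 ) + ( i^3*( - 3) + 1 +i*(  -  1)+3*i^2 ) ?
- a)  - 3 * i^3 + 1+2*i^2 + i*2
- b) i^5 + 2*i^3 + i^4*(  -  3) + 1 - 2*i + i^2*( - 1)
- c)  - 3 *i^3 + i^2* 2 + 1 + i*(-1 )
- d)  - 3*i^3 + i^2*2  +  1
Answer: c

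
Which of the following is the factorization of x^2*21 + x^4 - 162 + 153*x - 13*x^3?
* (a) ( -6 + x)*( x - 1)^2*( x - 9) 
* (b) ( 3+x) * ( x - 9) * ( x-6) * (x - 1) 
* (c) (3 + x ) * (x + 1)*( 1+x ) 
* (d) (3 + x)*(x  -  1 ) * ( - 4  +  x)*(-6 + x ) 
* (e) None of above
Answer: b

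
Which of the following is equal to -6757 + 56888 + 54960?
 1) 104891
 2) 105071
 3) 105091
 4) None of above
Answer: 3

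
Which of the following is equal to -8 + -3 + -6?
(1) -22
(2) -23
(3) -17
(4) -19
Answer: 3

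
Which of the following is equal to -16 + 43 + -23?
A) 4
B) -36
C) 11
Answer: A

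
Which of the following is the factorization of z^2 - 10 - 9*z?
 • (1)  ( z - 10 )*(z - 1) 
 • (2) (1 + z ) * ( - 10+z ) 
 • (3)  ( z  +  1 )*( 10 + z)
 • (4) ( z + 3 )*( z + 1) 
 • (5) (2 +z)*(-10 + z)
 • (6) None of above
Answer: 2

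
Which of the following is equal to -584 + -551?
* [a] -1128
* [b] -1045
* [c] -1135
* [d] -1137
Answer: c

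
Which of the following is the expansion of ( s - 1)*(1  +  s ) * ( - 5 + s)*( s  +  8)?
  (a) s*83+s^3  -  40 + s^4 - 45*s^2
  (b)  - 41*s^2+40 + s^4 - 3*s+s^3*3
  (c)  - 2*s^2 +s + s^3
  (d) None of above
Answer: b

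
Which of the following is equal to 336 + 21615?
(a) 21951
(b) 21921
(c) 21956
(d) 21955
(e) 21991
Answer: a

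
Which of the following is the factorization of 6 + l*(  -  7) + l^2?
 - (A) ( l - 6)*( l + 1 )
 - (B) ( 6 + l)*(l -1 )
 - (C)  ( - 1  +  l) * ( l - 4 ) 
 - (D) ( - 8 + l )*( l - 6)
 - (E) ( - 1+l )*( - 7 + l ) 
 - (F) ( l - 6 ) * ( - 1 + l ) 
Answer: F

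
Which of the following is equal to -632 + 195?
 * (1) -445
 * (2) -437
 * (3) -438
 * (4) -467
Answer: 2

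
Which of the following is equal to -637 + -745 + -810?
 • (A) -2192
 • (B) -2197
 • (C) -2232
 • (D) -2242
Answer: A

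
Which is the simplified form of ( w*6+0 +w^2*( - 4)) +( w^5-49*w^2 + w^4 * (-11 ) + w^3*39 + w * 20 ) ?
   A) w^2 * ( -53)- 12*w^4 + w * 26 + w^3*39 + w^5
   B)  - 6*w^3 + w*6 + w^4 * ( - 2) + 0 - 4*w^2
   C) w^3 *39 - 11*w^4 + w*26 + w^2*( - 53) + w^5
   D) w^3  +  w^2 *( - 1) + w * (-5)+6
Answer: C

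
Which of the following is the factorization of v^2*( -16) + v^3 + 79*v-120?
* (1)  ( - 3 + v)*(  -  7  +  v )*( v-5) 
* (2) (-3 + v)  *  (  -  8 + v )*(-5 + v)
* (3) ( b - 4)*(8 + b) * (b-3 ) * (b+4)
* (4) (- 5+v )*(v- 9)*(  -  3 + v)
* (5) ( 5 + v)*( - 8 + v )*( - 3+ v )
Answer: 2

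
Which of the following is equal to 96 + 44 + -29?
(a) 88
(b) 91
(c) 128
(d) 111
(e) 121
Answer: d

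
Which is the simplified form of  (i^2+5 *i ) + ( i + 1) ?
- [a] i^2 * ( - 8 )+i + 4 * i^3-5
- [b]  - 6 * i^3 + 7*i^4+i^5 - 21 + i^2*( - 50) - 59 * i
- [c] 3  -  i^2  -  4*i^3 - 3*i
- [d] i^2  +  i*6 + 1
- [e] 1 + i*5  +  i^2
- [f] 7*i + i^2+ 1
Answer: d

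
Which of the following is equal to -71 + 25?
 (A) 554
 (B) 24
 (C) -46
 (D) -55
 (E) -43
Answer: C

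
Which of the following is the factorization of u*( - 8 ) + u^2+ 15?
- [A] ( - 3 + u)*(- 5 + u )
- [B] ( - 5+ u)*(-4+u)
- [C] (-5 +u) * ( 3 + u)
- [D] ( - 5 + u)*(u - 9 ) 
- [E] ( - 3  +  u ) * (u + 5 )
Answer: A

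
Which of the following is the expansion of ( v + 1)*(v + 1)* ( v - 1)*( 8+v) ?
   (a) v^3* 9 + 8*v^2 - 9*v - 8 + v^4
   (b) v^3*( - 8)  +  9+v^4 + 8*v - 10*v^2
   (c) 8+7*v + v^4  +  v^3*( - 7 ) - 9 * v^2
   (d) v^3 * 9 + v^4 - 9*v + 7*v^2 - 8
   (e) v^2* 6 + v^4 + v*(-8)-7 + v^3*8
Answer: d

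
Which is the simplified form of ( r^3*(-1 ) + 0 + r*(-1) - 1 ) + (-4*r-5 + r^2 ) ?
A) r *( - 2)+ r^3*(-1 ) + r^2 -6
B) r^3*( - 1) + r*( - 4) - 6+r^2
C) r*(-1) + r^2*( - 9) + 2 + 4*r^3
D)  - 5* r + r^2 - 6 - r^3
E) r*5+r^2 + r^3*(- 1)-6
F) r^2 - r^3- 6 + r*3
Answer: D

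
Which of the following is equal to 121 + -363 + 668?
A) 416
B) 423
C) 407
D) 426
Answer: D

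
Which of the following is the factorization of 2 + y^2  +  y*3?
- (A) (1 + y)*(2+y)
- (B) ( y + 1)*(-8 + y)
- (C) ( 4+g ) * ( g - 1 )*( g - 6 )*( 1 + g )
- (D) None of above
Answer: A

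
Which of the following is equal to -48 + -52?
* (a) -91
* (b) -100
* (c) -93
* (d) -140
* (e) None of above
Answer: b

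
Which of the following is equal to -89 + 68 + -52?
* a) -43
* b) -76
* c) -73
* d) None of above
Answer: c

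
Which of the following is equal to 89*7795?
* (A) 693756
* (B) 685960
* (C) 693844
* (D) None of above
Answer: D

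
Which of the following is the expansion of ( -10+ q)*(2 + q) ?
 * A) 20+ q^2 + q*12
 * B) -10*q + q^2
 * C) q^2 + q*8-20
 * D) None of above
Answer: D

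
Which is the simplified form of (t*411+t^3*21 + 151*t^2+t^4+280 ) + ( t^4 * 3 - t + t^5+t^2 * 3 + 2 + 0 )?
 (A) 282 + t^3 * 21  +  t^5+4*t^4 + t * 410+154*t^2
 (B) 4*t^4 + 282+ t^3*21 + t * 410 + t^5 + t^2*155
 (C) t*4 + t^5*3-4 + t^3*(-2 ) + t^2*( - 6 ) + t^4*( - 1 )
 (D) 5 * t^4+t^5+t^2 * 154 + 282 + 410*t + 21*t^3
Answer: A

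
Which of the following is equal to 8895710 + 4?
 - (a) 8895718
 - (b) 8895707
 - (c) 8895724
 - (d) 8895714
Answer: d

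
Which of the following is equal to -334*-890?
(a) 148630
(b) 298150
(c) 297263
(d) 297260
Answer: d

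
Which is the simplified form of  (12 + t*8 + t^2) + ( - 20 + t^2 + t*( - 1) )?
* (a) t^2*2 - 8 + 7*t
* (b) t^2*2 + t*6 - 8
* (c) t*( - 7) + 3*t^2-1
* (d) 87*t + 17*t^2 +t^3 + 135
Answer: a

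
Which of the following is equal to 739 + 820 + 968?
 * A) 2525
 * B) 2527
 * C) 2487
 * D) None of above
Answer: B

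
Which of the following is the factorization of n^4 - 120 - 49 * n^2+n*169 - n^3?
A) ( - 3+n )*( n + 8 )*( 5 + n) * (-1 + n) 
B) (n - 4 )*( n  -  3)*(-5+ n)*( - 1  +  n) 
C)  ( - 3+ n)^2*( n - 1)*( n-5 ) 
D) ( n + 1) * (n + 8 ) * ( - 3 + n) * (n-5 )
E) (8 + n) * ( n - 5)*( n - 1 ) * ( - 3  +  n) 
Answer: E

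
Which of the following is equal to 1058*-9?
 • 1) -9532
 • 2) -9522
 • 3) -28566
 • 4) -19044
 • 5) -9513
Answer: 2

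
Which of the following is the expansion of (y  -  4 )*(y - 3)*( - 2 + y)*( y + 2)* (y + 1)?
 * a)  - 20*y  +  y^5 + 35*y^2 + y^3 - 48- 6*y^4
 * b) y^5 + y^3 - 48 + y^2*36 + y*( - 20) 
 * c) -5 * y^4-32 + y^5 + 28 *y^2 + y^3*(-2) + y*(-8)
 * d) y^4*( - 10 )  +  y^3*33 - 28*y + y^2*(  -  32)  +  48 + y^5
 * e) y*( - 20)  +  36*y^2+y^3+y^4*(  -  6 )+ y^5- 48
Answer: e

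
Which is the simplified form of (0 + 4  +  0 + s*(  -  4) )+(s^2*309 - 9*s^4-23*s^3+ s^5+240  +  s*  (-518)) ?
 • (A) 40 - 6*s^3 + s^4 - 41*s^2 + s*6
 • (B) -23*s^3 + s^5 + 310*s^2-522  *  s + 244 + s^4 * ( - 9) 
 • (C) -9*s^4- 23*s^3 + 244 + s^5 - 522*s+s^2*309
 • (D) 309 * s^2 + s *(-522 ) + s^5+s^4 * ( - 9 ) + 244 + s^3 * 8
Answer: C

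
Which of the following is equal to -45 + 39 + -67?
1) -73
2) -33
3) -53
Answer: 1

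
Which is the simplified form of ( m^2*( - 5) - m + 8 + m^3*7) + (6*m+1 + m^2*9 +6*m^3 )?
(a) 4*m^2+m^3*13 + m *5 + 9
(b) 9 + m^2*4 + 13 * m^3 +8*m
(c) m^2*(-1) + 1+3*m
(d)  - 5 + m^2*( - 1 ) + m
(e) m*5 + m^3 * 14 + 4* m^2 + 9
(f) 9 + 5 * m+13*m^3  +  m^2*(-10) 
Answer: a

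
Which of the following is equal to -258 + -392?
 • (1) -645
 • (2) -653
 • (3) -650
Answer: 3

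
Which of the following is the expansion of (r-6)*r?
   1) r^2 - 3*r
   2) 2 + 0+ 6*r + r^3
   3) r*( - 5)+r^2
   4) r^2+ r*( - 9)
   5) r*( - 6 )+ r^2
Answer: 5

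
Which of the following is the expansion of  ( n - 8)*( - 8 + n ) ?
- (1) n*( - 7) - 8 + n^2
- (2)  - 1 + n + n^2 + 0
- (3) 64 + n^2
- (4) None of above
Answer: 4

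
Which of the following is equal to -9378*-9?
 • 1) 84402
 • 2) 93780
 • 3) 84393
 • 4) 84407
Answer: 1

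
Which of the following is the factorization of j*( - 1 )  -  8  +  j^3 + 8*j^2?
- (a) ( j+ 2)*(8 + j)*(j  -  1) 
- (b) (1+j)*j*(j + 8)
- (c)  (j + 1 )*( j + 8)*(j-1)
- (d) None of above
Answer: c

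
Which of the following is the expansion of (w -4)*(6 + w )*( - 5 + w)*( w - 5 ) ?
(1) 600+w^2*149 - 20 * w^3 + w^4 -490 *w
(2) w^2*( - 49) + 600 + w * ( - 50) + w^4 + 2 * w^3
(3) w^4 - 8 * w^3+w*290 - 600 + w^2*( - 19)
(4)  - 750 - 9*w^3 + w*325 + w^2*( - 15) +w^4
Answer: 3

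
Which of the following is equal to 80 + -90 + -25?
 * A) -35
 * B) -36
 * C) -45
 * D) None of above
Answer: A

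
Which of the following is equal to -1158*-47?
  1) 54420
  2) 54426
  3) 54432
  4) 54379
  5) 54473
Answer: 2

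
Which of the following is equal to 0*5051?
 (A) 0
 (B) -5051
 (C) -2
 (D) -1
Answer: A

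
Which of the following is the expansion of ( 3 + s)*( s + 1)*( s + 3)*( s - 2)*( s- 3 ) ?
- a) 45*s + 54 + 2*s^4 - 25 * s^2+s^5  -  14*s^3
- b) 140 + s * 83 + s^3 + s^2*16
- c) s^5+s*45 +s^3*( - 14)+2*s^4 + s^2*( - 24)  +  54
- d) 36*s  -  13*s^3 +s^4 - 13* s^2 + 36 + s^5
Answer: c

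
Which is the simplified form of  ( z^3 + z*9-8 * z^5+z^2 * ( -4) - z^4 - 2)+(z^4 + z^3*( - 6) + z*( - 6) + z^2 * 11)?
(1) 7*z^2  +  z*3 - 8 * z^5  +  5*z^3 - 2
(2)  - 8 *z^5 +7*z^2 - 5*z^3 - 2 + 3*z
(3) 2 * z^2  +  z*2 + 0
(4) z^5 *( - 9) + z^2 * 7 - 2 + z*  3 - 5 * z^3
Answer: 2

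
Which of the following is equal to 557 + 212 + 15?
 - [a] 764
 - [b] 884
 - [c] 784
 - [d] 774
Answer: c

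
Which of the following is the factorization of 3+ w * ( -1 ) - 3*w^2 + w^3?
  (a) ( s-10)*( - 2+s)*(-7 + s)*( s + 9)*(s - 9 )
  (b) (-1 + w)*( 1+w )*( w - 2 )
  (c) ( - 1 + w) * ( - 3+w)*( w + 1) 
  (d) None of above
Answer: c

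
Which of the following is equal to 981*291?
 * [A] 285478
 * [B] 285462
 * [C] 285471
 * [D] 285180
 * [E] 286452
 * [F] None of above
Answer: C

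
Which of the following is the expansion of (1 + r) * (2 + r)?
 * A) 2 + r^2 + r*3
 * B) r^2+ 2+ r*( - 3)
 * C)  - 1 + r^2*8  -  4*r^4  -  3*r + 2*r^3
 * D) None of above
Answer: A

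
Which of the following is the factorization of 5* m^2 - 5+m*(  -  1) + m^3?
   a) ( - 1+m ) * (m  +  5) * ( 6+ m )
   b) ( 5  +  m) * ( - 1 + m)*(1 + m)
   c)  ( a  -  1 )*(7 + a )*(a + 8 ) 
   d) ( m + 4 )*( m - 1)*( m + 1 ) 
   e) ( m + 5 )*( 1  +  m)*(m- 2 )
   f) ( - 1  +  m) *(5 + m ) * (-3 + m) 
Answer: b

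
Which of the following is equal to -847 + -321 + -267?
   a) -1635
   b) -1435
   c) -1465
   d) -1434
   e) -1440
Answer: b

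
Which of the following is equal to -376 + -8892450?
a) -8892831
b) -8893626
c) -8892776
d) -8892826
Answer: d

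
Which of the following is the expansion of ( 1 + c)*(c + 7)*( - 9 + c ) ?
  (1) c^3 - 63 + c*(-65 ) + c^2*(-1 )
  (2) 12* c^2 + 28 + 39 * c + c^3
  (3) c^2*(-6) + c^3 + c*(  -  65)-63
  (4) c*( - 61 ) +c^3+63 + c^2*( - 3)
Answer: 1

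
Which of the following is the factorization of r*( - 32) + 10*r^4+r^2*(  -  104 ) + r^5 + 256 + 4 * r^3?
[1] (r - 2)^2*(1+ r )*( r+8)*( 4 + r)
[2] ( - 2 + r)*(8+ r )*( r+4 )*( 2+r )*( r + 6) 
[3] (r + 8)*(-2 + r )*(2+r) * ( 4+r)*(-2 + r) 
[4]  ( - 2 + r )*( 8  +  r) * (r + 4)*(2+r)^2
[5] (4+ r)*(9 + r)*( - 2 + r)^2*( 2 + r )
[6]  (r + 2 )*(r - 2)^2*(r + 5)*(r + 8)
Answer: 3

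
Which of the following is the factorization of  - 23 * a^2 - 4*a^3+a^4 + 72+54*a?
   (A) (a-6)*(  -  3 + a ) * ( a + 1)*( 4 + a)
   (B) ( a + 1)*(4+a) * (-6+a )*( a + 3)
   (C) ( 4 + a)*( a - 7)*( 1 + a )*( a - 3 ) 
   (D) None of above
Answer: A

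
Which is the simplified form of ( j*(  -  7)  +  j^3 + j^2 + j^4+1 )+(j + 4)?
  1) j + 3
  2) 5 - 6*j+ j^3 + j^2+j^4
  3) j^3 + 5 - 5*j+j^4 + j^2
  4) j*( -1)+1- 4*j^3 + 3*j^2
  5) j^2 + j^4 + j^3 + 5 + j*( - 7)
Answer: 2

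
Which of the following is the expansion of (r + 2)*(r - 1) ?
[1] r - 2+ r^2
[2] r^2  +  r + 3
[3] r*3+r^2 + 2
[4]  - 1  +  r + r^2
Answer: 1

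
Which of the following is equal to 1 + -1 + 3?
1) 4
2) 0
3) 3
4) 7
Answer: 3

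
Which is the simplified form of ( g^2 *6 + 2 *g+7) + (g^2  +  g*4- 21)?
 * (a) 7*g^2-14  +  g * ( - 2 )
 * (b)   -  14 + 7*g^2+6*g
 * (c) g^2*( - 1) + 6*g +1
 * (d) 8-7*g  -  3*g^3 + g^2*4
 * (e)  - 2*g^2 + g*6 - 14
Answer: b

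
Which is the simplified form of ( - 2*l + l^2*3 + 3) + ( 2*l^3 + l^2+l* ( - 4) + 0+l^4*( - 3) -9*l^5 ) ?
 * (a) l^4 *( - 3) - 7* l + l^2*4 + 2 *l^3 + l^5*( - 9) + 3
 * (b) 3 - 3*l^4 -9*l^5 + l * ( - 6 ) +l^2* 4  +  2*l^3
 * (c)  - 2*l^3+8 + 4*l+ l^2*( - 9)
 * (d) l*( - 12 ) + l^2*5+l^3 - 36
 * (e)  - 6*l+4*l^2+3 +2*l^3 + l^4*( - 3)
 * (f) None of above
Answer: b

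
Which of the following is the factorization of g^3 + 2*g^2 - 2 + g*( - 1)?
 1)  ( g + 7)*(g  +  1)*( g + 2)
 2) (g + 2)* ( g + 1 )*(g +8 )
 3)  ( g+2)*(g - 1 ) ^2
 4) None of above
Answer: 4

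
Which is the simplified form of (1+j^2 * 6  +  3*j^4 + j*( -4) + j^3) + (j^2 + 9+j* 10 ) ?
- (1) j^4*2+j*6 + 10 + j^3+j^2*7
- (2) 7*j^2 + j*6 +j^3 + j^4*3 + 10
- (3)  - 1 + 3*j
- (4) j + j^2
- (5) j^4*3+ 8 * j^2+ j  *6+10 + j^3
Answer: 2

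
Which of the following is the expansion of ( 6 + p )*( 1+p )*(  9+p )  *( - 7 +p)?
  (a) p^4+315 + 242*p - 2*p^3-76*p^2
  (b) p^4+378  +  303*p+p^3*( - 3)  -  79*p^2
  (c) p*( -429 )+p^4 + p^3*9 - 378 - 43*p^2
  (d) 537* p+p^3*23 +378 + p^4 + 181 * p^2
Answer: c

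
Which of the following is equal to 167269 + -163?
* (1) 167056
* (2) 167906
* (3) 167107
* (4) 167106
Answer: 4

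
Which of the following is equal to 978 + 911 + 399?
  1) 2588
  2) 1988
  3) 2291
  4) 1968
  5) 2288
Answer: 5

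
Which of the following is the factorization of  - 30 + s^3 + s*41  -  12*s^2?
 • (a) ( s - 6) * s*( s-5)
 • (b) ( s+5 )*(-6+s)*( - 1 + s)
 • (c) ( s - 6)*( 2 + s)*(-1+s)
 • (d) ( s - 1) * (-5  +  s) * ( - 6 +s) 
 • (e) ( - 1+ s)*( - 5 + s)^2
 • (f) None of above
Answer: d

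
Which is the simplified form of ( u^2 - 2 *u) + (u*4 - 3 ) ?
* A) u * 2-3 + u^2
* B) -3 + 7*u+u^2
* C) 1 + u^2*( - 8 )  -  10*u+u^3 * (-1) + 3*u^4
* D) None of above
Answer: A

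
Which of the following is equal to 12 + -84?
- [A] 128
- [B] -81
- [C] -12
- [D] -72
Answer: D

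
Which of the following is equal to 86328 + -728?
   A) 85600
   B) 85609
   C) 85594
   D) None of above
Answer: A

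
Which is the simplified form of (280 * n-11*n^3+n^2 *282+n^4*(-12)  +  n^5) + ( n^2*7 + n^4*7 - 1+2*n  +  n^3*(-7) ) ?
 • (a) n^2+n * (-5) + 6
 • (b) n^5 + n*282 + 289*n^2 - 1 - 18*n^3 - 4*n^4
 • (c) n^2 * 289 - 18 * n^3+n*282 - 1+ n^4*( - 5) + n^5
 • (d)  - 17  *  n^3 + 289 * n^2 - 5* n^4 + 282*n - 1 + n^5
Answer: c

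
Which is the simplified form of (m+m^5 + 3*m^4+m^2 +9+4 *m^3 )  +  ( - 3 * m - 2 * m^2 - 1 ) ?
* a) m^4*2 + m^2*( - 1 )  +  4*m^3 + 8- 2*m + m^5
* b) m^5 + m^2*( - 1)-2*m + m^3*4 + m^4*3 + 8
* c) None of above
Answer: b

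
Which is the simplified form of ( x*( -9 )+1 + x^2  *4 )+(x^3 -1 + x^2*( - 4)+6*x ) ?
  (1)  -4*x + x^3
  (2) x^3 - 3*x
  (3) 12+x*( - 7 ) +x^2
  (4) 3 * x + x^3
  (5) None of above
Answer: 2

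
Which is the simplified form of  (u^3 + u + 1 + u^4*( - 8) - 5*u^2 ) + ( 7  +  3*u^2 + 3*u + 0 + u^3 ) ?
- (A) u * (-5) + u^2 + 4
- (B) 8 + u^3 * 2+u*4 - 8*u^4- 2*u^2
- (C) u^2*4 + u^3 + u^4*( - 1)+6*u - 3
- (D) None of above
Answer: B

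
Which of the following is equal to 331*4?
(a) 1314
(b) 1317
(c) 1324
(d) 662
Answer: c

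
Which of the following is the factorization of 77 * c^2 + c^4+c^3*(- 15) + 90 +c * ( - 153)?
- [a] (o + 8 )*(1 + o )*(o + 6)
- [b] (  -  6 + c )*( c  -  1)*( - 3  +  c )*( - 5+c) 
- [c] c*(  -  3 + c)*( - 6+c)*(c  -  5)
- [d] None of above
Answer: b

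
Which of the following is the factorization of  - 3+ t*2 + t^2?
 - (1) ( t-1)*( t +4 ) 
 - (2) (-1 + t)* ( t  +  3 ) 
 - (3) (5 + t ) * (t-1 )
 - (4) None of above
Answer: 2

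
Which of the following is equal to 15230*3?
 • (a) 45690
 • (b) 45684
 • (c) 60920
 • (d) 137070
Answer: a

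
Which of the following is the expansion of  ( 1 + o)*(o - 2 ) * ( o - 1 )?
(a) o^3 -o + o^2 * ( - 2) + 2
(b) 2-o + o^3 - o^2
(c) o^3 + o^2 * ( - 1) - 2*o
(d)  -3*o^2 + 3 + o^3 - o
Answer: a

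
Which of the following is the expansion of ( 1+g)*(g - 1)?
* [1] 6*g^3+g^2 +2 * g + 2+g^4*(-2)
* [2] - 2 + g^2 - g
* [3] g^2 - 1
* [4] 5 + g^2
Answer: 3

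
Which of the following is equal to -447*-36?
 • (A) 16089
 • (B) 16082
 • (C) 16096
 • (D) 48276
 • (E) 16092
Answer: E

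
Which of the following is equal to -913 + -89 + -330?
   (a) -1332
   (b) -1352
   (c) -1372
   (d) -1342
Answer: a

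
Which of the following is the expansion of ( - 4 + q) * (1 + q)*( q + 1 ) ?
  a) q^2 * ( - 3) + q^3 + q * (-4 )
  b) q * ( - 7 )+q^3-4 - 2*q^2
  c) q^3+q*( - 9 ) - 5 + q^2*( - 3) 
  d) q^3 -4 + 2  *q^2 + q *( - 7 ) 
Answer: b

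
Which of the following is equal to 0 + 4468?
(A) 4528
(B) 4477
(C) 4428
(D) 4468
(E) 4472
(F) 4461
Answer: D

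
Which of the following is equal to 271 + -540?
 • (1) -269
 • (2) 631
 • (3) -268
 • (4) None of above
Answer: 1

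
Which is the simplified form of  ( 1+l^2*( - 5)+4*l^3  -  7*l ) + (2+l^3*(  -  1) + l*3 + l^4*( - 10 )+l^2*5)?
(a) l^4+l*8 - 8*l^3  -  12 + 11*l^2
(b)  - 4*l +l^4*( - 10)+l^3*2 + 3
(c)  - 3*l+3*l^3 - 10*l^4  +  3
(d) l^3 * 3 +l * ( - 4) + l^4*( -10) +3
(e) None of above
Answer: d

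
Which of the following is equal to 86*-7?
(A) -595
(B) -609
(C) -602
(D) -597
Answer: C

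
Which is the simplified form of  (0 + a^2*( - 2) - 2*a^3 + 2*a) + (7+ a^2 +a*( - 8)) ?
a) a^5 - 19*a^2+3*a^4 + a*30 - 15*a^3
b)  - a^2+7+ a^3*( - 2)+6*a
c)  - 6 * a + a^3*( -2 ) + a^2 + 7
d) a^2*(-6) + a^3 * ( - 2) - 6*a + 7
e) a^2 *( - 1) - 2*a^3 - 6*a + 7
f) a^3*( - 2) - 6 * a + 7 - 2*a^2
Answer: e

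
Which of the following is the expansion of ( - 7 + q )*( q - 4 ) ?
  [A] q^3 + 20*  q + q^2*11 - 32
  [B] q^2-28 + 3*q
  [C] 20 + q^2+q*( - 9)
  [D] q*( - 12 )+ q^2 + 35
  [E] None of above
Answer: E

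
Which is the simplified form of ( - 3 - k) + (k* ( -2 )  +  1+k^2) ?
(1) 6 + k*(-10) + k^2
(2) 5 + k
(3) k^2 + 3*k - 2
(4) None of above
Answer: 4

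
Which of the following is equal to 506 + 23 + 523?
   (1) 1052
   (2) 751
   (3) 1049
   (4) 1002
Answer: 1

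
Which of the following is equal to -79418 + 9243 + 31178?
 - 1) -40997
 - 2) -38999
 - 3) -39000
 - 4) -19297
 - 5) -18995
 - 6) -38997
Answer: 6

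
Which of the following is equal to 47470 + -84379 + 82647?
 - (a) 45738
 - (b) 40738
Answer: a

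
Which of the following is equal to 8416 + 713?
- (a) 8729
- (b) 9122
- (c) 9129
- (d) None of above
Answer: c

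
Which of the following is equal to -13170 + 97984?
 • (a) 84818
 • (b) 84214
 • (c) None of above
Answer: c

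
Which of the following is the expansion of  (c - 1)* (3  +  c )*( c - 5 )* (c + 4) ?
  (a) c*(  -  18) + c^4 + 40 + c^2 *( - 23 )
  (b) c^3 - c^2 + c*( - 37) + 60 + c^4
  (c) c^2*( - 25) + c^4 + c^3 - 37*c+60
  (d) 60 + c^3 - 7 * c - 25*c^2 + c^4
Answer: c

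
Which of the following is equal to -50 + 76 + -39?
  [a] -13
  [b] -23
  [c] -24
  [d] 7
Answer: a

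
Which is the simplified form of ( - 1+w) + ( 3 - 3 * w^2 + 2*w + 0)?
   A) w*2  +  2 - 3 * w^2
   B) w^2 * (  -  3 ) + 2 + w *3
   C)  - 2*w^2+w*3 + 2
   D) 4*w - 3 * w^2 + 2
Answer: B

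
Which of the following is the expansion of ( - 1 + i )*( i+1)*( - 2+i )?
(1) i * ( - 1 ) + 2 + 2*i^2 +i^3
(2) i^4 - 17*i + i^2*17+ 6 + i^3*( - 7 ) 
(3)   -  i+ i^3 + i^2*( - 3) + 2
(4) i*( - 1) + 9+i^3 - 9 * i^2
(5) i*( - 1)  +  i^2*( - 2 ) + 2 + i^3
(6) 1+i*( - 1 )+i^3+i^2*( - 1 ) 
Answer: 5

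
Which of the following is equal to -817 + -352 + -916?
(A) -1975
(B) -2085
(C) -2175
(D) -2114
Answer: B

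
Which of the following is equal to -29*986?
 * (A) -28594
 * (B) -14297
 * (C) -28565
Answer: A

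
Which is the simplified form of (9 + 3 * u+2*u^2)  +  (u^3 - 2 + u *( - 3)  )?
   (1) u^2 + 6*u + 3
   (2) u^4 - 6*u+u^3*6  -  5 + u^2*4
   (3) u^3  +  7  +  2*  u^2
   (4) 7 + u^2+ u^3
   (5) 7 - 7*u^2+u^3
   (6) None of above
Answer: 3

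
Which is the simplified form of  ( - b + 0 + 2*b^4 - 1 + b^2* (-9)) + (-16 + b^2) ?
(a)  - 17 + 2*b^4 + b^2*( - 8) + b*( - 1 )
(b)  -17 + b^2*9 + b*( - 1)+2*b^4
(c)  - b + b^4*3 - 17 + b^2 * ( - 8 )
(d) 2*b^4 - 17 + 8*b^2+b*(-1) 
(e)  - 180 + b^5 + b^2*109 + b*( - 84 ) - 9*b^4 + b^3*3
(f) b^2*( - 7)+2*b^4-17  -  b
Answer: a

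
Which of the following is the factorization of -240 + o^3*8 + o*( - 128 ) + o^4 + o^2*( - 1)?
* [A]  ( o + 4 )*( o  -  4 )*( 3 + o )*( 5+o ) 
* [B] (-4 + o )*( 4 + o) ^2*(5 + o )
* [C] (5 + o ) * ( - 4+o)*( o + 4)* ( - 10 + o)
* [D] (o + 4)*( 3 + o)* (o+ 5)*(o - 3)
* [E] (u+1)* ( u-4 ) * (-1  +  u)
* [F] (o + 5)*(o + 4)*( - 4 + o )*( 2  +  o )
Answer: A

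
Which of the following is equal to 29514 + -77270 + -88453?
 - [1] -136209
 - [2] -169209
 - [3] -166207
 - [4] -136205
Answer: 1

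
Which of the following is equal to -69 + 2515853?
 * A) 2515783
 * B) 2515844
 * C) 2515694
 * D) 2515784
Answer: D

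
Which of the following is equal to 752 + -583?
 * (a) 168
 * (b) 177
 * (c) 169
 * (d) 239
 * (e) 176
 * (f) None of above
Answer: c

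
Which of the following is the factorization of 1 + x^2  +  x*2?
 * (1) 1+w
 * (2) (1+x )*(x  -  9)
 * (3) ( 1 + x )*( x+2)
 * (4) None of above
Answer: 4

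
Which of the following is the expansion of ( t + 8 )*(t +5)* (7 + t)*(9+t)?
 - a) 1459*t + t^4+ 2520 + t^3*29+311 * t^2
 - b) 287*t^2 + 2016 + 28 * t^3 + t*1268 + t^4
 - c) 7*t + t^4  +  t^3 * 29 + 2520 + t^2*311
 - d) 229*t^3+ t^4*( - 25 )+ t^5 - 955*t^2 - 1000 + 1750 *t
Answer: a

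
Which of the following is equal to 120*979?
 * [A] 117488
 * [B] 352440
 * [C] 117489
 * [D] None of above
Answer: D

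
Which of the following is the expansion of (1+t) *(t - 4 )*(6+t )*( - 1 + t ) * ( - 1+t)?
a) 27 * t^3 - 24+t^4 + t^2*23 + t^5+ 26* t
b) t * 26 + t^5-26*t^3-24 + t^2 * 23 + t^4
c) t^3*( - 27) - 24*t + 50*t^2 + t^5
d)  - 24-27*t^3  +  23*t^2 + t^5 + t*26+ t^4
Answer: d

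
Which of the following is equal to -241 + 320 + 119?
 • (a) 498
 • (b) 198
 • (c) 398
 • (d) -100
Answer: b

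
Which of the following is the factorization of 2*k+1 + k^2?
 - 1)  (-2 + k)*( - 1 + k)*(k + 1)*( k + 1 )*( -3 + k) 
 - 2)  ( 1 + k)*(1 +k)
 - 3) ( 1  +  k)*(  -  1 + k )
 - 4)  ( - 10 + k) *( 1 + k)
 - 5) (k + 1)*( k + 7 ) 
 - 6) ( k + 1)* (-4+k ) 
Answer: 2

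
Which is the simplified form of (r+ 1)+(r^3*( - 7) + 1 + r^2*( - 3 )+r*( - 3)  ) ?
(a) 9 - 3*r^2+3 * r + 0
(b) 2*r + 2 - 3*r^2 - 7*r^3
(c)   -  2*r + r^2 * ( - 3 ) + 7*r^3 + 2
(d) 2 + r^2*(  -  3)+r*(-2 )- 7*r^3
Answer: d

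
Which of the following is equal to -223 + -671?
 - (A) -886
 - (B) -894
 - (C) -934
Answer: B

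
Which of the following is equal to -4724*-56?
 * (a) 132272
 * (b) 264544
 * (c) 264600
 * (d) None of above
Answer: b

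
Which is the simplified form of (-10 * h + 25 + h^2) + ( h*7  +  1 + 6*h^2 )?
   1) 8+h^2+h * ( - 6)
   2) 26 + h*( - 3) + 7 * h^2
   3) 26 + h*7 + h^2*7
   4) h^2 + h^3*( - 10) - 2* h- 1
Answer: 2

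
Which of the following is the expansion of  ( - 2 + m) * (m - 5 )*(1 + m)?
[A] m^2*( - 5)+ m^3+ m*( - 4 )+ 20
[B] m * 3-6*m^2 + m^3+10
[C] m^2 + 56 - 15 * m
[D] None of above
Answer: B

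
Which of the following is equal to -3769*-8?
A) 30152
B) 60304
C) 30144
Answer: A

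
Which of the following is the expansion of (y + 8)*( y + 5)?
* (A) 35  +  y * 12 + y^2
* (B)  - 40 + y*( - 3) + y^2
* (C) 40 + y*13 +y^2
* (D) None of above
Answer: C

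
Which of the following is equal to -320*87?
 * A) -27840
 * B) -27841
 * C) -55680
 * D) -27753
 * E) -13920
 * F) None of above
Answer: A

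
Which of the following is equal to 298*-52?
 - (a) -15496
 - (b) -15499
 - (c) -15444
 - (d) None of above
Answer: a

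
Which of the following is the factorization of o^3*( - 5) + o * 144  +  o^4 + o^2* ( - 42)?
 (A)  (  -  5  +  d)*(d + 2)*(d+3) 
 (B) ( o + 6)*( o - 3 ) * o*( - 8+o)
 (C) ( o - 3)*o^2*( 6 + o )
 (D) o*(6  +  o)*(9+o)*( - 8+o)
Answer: B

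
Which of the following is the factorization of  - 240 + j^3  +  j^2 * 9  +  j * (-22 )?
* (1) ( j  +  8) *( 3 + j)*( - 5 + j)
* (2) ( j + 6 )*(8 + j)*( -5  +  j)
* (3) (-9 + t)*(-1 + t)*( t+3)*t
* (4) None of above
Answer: 2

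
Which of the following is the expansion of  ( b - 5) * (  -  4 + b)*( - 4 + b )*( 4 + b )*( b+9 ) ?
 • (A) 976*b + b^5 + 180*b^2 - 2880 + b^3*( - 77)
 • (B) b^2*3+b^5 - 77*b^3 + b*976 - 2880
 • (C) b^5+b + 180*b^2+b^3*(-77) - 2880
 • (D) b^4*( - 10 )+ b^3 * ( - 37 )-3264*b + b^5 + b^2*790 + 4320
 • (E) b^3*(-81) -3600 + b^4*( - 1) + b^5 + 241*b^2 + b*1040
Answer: A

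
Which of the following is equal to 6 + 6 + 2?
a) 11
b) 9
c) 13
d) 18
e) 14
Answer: e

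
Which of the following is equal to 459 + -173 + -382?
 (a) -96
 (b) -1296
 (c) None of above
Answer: a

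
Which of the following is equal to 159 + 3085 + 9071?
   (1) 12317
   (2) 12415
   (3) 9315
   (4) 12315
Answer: 4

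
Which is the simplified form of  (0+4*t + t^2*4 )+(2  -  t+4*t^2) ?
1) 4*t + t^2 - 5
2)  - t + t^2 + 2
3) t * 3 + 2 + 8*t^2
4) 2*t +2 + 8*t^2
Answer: 3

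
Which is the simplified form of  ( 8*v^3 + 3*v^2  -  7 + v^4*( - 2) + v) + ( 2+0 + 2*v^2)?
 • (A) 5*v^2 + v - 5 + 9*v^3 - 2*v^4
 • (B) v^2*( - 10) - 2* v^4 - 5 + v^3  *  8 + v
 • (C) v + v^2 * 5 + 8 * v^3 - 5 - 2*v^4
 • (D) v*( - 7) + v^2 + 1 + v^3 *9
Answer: C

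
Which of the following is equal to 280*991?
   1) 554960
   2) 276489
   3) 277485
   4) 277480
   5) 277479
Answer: 4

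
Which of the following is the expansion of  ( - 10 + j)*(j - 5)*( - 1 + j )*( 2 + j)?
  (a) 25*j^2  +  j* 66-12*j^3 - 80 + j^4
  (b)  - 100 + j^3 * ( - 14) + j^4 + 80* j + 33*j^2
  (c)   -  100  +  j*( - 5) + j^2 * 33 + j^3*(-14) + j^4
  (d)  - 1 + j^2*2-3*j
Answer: b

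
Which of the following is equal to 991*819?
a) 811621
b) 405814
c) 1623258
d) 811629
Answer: d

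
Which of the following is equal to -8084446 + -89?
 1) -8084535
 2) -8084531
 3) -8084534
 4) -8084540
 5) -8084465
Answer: 1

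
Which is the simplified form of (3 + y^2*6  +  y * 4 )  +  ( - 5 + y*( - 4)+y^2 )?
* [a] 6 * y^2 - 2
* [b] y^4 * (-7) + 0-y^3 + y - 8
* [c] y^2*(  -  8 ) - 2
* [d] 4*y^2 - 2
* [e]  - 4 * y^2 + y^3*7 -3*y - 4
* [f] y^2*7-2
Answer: f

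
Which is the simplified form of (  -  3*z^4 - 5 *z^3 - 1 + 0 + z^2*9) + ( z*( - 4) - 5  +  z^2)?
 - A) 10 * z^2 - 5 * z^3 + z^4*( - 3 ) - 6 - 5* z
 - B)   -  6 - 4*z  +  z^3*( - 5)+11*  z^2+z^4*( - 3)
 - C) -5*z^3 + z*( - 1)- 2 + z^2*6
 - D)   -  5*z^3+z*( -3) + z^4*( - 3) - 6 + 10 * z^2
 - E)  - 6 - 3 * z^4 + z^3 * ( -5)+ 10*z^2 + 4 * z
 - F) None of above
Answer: F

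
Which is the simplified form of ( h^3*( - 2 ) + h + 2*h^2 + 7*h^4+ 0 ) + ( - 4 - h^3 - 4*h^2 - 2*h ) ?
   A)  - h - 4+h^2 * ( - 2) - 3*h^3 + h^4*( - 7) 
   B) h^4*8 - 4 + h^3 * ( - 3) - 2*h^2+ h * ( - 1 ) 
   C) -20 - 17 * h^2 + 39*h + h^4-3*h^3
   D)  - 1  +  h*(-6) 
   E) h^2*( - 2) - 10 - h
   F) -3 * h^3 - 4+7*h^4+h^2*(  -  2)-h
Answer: F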